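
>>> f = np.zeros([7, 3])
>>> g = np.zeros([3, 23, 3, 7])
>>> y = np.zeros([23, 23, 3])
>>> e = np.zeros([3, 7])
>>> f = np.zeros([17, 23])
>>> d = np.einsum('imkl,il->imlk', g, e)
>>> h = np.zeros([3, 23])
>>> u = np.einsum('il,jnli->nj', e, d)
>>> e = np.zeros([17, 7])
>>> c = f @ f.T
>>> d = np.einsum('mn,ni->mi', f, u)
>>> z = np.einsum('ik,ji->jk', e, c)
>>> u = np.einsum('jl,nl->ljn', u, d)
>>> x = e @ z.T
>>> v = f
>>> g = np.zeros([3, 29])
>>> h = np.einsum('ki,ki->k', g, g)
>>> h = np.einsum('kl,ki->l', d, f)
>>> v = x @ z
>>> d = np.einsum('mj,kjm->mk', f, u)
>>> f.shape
(17, 23)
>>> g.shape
(3, 29)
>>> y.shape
(23, 23, 3)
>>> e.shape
(17, 7)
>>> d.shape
(17, 3)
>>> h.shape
(3,)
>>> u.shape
(3, 23, 17)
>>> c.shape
(17, 17)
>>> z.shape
(17, 7)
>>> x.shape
(17, 17)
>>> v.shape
(17, 7)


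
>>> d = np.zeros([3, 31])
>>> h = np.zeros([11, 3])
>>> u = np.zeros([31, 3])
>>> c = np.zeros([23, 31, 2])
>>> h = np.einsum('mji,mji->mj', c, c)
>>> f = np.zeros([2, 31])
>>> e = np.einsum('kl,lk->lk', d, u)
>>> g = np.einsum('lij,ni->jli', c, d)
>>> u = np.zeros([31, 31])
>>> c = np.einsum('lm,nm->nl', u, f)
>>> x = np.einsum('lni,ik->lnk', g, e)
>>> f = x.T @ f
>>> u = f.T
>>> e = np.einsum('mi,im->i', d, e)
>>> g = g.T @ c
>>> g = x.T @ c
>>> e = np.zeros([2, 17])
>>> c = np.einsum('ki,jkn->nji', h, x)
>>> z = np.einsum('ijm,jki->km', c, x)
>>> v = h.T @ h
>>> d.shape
(3, 31)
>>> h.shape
(23, 31)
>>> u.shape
(31, 23, 3)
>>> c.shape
(3, 2, 31)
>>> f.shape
(3, 23, 31)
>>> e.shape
(2, 17)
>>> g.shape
(3, 23, 31)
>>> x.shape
(2, 23, 3)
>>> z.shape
(23, 31)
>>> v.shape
(31, 31)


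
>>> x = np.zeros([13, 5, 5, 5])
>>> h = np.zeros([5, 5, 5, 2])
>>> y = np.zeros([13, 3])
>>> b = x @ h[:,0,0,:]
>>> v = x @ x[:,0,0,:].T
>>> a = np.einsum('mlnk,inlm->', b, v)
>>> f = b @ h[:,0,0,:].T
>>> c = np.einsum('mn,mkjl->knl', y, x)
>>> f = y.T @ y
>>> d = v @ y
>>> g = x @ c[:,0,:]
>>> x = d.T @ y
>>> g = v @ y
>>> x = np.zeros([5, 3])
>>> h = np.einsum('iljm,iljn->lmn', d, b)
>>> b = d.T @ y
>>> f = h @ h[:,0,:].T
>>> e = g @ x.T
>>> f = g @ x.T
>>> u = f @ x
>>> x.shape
(5, 3)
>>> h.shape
(5, 3, 2)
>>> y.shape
(13, 3)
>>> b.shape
(3, 5, 5, 3)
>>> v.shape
(13, 5, 5, 13)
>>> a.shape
()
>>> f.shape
(13, 5, 5, 5)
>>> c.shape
(5, 3, 5)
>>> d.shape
(13, 5, 5, 3)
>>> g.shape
(13, 5, 5, 3)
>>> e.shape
(13, 5, 5, 5)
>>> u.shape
(13, 5, 5, 3)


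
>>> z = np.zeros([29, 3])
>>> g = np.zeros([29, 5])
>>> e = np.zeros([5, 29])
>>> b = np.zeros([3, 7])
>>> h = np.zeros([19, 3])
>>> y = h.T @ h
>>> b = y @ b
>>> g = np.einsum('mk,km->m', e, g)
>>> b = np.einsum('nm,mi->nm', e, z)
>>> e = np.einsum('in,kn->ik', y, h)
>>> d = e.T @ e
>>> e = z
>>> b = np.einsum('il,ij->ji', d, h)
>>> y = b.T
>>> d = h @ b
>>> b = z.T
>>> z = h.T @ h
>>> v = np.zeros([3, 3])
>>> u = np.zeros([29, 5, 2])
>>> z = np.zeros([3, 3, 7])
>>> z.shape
(3, 3, 7)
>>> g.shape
(5,)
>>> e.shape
(29, 3)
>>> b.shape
(3, 29)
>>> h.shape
(19, 3)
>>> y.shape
(19, 3)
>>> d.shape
(19, 19)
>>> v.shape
(3, 3)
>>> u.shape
(29, 5, 2)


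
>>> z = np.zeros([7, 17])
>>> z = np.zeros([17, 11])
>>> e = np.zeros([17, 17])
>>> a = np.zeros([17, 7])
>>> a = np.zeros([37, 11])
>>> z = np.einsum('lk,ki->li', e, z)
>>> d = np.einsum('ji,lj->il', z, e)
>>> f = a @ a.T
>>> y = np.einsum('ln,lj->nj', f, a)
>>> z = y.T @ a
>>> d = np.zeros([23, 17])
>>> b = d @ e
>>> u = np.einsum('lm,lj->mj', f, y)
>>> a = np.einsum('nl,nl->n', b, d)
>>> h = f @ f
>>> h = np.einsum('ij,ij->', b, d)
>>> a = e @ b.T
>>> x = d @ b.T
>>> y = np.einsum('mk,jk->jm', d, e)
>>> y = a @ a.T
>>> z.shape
(11, 11)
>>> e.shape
(17, 17)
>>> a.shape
(17, 23)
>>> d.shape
(23, 17)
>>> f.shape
(37, 37)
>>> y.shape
(17, 17)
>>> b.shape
(23, 17)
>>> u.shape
(37, 11)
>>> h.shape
()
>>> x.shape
(23, 23)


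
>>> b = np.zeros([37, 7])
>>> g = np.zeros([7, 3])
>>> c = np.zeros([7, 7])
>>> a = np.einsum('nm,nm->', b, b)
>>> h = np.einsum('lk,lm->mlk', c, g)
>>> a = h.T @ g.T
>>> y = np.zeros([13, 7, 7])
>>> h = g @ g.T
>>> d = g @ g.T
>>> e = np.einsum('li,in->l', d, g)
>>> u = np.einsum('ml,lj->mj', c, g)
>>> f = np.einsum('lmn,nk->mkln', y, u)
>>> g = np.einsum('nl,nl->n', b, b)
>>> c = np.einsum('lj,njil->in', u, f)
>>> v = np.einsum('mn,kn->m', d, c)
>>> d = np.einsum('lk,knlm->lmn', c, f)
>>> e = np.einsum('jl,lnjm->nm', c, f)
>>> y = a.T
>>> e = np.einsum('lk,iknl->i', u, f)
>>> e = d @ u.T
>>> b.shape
(37, 7)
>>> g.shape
(37,)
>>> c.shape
(13, 7)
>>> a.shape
(7, 7, 7)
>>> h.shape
(7, 7)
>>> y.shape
(7, 7, 7)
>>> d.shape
(13, 7, 3)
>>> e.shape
(13, 7, 7)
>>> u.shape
(7, 3)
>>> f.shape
(7, 3, 13, 7)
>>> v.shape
(7,)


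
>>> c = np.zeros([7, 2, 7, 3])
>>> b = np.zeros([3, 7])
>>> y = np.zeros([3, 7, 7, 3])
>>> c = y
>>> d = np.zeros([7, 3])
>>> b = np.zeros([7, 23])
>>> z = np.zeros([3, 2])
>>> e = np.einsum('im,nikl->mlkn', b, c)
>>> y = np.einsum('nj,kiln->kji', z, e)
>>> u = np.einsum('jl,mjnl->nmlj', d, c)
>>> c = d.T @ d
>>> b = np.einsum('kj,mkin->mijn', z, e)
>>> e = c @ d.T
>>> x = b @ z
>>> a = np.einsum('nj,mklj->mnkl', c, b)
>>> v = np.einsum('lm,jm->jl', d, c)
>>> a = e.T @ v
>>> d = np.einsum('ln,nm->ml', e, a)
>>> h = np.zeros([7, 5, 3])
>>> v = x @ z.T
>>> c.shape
(3, 3)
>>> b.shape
(23, 7, 2, 3)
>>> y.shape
(23, 2, 3)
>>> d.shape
(7, 3)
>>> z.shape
(3, 2)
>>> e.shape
(3, 7)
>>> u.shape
(7, 3, 3, 7)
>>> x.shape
(23, 7, 2, 2)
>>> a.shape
(7, 7)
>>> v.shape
(23, 7, 2, 3)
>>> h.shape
(7, 5, 3)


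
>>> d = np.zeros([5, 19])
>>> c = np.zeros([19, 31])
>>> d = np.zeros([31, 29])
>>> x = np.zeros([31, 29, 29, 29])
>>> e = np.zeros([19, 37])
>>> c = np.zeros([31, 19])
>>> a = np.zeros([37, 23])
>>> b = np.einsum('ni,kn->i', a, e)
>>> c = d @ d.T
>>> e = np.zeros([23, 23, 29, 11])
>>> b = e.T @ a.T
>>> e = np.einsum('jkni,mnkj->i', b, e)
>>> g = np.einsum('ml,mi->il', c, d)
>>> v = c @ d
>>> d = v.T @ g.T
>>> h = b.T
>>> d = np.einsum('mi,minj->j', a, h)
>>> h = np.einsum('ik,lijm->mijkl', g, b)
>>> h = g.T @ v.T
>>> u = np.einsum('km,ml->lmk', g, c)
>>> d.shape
(11,)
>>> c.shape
(31, 31)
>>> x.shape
(31, 29, 29, 29)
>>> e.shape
(37,)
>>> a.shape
(37, 23)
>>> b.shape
(11, 29, 23, 37)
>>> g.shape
(29, 31)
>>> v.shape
(31, 29)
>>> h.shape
(31, 31)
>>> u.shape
(31, 31, 29)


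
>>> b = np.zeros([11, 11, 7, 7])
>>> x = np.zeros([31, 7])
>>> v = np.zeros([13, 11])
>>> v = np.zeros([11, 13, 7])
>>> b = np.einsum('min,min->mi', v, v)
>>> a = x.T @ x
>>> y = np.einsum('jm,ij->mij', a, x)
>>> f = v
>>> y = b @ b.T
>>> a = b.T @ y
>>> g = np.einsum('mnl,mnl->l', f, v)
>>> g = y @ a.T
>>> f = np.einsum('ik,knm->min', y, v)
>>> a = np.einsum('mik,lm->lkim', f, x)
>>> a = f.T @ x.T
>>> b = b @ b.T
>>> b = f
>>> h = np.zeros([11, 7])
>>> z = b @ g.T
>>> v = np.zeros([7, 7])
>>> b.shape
(7, 11, 13)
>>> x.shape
(31, 7)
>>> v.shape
(7, 7)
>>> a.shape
(13, 11, 31)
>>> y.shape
(11, 11)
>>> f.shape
(7, 11, 13)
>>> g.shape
(11, 13)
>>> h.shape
(11, 7)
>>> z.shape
(7, 11, 11)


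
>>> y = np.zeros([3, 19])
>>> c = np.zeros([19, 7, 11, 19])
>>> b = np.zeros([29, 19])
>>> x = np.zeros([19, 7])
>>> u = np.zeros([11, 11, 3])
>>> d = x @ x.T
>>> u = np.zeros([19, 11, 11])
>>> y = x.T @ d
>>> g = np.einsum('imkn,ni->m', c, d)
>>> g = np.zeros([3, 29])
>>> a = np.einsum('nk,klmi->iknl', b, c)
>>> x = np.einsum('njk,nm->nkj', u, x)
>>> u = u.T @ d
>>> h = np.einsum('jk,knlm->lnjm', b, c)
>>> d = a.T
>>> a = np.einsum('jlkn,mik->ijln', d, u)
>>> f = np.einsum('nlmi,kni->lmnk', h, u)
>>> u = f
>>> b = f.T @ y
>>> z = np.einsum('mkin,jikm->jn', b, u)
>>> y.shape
(7, 19)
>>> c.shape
(19, 7, 11, 19)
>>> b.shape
(11, 11, 29, 19)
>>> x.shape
(19, 11, 11)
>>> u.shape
(7, 29, 11, 11)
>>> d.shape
(7, 29, 19, 19)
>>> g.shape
(3, 29)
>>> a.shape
(11, 7, 29, 19)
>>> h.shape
(11, 7, 29, 19)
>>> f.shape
(7, 29, 11, 11)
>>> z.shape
(7, 19)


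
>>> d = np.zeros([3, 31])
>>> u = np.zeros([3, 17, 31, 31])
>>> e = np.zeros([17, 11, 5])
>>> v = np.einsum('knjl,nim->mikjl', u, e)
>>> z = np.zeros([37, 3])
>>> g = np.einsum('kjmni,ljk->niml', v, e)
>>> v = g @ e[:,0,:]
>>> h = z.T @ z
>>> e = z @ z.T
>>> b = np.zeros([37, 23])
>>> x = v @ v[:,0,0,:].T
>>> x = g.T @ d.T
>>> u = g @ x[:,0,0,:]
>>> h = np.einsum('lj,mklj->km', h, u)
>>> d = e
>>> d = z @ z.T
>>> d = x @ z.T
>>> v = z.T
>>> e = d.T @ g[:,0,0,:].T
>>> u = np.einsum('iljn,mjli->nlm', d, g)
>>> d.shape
(17, 3, 31, 37)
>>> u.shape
(37, 3, 31)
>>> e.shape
(37, 31, 3, 31)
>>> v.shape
(3, 37)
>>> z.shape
(37, 3)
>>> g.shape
(31, 31, 3, 17)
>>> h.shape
(31, 31)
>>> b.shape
(37, 23)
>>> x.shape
(17, 3, 31, 3)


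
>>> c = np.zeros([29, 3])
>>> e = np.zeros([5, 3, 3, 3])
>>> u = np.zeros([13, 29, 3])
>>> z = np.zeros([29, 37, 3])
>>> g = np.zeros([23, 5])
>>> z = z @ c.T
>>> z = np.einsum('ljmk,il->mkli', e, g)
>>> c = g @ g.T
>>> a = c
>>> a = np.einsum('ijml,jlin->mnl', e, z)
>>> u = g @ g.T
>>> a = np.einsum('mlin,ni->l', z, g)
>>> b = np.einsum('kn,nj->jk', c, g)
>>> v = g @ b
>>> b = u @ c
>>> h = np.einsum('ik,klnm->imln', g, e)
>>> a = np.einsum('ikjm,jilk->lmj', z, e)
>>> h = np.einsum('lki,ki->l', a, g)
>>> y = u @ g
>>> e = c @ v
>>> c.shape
(23, 23)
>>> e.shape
(23, 23)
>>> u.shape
(23, 23)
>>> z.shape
(3, 3, 5, 23)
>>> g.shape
(23, 5)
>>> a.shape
(3, 23, 5)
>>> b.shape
(23, 23)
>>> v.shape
(23, 23)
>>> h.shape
(3,)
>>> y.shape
(23, 5)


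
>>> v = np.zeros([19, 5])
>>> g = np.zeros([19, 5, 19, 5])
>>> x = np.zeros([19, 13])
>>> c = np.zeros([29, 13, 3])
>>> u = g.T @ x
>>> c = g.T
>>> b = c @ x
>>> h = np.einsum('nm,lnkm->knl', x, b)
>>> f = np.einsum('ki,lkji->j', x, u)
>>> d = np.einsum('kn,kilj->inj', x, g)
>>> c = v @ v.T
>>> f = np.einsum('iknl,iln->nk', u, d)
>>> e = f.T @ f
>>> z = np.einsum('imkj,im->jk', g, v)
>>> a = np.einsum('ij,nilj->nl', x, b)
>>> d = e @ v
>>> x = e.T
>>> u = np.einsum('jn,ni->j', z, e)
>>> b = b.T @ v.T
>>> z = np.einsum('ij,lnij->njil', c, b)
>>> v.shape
(19, 5)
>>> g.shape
(19, 5, 19, 5)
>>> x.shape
(19, 19)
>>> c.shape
(19, 19)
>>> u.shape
(5,)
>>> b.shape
(13, 5, 19, 19)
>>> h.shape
(5, 19, 5)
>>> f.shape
(5, 19)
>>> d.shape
(19, 5)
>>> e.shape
(19, 19)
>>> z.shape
(5, 19, 19, 13)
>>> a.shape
(5, 5)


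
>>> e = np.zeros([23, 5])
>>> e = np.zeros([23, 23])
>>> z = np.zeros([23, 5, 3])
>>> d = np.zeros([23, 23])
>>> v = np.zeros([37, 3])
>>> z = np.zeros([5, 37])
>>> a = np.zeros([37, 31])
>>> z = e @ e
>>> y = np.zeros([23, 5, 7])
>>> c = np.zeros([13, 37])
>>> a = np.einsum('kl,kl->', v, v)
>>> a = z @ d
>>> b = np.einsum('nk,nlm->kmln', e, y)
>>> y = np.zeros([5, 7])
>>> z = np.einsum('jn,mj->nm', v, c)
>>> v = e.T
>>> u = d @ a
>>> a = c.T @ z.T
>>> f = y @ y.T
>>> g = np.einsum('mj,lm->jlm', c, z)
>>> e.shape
(23, 23)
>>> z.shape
(3, 13)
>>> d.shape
(23, 23)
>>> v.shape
(23, 23)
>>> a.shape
(37, 3)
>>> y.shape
(5, 7)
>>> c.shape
(13, 37)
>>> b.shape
(23, 7, 5, 23)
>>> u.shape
(23, 23)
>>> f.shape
(5, 5)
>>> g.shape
(37, 3, 13)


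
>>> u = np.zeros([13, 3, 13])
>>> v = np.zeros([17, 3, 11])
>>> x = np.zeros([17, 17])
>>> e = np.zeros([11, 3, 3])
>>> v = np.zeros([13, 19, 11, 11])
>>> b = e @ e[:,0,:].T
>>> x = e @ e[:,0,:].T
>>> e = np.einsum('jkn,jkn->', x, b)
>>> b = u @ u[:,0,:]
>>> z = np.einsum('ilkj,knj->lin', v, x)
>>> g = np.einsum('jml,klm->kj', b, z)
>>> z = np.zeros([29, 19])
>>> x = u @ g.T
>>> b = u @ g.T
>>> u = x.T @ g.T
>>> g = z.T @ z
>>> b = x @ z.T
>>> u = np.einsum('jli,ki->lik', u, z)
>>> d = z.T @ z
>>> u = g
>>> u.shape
(19, 19)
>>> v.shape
(13, 19, 11, 11)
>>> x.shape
(13, 3, 19)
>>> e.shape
()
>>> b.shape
(13, 3, 29)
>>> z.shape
(29, 19)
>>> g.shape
(19, 19)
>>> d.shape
(19, 19)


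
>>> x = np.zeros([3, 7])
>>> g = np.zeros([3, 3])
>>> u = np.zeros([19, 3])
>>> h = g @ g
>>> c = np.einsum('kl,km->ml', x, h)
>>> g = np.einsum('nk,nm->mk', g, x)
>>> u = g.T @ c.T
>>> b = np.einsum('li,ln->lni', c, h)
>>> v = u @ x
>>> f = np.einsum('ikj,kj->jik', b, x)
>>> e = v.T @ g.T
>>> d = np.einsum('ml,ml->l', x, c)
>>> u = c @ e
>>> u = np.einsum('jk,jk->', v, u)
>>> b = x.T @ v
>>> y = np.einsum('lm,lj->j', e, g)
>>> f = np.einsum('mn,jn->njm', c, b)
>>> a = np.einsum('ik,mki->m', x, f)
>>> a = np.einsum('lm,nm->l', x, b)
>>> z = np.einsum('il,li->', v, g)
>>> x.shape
(3, 7)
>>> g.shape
(7, 3)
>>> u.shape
()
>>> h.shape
(3, 3)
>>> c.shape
(3, 7)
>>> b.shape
(7, 7)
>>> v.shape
(3, 7)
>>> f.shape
(7, 7, 3)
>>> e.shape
(7, 7)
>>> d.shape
(7,)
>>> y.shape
(3,)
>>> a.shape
(3,)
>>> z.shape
()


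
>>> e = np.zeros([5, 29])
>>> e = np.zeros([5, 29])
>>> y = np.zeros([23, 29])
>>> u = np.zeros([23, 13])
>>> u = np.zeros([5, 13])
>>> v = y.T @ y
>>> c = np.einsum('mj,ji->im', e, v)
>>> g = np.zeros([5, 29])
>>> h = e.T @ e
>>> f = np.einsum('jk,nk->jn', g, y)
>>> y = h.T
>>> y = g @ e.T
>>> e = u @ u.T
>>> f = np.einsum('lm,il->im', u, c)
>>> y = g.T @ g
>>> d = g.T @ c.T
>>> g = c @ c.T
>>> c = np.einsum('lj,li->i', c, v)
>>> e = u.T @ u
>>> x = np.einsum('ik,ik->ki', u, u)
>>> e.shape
(13, 13)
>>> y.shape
(29, 29)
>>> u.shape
(5, 13)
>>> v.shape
(29, 29)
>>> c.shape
(29,)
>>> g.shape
(29, 29)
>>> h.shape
(29, 29)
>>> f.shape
(29, 13)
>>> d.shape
(29, 29)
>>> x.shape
(13, 5)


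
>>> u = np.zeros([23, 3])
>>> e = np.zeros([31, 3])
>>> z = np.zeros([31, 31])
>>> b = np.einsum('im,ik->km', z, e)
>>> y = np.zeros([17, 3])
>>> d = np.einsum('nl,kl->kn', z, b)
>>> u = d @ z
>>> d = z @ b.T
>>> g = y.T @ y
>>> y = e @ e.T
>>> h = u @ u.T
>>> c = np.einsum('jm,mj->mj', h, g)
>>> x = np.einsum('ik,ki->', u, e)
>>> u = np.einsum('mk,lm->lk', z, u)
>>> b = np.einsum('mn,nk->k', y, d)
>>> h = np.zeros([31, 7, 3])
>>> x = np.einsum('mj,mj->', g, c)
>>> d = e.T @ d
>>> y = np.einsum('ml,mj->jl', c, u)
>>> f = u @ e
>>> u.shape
(3, 31)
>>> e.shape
(31, 3)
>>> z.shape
(31, 31)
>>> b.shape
(3,)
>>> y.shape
(31, 3)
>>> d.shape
(3, 3)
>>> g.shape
(3, 3)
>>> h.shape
(31, 7, 3)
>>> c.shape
(3, 3)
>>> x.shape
()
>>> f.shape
(3, 3)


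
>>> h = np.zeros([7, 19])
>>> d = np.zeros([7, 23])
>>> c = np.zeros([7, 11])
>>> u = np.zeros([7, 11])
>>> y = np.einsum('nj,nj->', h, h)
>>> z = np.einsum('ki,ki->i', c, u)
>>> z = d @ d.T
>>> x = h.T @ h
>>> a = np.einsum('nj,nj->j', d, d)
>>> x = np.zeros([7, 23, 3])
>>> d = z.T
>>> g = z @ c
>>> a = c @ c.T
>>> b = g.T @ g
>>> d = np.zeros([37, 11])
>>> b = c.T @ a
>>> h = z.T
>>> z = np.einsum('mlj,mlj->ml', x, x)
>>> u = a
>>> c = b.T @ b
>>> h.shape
(7, 7)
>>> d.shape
(37, 11)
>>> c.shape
(7, 7)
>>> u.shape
(7, 7)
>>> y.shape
()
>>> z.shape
(7, 23)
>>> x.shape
(7, 23, 3)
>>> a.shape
(7, 7)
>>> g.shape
(7, 11)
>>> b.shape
(11, 7)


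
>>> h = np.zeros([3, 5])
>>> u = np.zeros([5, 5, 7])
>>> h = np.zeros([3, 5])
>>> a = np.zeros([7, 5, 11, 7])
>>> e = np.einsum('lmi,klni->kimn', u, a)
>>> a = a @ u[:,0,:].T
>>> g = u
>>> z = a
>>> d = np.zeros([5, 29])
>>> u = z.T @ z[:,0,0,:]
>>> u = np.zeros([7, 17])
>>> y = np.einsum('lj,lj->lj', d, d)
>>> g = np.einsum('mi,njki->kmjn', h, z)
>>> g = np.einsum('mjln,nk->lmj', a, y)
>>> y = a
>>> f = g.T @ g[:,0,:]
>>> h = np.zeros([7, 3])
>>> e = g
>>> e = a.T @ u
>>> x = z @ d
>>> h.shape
(7, 3)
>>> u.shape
(7, 17)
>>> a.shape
(7, 5, 11, 5)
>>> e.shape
(5, 11, 5, 17)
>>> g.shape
(11, 7, 5)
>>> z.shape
(7, 5, 11, 5)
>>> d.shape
(5, 29)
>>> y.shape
(7, 5, 11, 5)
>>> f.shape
(5, 7, 5)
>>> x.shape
(7, 5, 11, 29)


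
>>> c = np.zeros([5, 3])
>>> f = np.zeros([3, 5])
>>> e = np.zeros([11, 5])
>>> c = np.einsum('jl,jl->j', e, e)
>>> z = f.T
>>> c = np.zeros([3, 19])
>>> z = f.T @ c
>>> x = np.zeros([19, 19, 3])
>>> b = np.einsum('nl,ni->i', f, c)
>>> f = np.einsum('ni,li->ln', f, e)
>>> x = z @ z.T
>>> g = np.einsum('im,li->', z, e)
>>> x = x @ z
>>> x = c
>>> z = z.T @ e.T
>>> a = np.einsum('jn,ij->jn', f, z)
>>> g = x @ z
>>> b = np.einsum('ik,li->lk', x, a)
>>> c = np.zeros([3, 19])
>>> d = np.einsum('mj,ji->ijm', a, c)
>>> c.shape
(3, 19)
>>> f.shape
(11, 3)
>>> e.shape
(11, 5)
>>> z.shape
(19, 11)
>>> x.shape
(3, 19)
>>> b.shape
(11, 19)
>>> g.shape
(3, 11)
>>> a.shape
(11, 3)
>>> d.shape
(19, 3, 11)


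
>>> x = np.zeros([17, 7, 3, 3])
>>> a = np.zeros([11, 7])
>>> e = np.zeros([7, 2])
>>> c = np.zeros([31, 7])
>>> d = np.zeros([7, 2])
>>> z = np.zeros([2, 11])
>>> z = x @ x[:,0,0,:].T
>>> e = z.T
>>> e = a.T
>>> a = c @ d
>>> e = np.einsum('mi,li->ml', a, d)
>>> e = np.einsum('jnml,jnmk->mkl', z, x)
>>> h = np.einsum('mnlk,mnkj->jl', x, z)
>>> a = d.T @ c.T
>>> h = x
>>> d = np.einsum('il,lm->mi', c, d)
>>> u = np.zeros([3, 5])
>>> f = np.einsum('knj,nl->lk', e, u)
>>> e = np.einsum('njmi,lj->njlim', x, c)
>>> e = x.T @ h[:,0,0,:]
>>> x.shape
(17, 7, 3, 3)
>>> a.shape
(2, 31)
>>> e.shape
(3, 3, 7, 3)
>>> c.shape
(31, 7)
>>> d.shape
(2, 31)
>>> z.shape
(17, 7, 3, 17)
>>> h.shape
(17, 7, 3, 3)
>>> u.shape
(3, 5)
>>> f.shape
(5, 3)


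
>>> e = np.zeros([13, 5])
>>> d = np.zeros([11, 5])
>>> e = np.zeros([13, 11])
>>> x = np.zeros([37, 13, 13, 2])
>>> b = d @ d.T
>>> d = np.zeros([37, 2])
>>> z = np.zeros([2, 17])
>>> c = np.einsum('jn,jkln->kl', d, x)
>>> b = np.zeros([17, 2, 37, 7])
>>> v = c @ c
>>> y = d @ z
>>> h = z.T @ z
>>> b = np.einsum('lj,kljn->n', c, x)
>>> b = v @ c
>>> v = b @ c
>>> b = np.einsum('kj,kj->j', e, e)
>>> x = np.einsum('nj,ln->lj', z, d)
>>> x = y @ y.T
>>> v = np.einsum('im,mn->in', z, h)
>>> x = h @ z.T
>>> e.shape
(13, 11)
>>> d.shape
(37, 2)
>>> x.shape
(17, 2)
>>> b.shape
(11,)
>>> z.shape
(2, 17)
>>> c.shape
(13, 13)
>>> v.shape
(2, 17)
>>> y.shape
(37, 17)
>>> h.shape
(17, 17)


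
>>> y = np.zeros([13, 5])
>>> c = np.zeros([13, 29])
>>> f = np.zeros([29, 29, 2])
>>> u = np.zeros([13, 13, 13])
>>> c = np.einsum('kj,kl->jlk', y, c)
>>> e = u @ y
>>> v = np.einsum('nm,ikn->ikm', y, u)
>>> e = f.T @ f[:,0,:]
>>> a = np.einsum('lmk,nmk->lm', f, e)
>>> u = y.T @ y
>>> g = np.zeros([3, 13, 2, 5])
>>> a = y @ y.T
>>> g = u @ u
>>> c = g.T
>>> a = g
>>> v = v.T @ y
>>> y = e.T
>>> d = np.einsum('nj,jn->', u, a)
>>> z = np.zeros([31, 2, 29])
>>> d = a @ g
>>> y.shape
(2, 29, 2)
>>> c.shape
(5, 5)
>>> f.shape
(29, 29, 2)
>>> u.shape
(5, 5)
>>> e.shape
(2, 29, 2)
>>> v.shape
(5, 13, 5)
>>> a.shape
(5, 5)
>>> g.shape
(5, 5)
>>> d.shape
(5, 5)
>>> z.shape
(31, 2, 29)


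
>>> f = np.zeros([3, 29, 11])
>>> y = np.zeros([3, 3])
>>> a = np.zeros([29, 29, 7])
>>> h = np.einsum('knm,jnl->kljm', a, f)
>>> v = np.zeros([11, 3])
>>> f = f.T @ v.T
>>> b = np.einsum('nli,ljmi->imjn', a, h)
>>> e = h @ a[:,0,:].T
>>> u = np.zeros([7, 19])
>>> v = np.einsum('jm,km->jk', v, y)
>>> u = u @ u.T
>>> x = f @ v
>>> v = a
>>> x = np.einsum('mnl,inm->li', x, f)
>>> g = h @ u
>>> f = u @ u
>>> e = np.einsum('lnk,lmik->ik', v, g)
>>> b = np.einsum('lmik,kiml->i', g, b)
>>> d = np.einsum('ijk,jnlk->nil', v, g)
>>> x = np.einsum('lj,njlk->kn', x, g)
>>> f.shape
(7, 7)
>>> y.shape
(3, 3)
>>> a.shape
(29, 29, 7)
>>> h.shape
(29, 11, 3, 7)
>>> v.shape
(29, 29, 7)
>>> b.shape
(3,)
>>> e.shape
(3, 7)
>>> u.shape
(7, 7)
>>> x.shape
(7, 29)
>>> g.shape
(29, 11, 3, 7)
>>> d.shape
(11, 29, 3)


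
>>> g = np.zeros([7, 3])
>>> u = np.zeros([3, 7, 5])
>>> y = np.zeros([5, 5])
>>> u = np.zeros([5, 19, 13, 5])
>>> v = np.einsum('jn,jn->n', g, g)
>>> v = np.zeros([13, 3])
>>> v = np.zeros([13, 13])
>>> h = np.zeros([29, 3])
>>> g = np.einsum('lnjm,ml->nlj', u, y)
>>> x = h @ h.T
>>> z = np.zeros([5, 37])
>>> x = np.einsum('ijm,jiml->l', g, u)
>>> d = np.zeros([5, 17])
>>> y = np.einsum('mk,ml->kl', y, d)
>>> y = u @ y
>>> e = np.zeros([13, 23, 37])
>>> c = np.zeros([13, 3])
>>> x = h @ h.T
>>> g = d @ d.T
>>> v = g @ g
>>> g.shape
(5, 5)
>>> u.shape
(5, 19, 13, 5)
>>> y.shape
(5, 19, 13, 17)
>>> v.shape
(5, 5)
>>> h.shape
(29, 3)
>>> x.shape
(29, 29)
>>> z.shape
(5, 37)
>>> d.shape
(5, 17)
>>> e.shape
(13, 23, 37)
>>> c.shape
(13, 3)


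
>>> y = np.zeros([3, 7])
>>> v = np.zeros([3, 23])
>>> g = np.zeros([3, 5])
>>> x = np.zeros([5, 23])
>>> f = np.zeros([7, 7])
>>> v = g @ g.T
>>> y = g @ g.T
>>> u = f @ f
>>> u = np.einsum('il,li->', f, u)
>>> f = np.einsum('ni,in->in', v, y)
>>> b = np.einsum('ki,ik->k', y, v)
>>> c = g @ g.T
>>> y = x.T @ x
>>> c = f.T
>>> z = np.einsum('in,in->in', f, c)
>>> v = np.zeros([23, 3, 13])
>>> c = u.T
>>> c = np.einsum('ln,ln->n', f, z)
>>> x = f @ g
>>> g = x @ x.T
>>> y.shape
(23, 23)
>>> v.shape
(23, 3, 13)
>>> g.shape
(3, 3)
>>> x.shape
(3, 5)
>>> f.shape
(3, 3)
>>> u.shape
()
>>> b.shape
(3,)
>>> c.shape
(3,)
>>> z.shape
(3, 3)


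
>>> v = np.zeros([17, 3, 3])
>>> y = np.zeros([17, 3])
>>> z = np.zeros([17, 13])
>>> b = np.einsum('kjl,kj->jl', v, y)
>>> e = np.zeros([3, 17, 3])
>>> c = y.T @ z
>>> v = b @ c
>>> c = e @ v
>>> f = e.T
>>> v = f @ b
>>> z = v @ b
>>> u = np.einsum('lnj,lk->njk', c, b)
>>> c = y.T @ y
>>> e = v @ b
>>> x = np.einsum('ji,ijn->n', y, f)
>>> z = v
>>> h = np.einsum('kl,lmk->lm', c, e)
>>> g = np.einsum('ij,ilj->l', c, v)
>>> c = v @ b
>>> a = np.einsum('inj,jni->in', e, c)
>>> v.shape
(3, 17, 3)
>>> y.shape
(17, 3)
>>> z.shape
(3, 17, 3)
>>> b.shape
(3, 3)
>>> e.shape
(3, 17, 3)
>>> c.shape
(3, 17, 3)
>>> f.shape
(3, 17, 3)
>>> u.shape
(17, 13, 3)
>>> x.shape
(3,)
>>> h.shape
(3, 17)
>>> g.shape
(17,)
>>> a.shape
(3, 17)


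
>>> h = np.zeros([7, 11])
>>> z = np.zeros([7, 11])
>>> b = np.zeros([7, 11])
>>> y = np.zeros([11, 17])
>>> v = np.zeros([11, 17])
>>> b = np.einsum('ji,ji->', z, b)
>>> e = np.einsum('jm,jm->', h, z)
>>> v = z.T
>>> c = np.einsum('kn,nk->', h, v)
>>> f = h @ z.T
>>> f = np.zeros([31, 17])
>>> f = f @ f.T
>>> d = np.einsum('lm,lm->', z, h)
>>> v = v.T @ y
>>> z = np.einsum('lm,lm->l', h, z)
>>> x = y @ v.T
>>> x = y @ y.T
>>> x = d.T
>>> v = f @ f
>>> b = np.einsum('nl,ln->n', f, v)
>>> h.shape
(7, 11)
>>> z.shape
(7,)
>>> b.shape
(31,)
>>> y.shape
(11, 17)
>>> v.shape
(31, 31)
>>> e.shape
()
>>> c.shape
()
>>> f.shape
(31, 31)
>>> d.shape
()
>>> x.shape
()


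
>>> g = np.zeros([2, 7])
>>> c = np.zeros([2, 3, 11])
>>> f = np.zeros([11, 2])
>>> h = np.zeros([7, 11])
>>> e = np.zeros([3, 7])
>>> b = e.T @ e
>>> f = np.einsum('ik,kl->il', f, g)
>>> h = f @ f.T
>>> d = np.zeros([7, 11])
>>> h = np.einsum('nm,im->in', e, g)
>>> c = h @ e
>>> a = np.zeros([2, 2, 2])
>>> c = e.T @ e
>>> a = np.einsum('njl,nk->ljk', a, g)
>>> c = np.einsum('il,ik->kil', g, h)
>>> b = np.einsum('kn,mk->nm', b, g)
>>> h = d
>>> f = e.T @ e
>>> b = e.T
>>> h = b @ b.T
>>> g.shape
(2, 7)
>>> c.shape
(3, 2, 7)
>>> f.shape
(7, 7)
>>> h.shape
(7, 7)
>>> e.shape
(3, 7)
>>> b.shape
(7, 3)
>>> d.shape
(7, 11)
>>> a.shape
(2, 2, 7)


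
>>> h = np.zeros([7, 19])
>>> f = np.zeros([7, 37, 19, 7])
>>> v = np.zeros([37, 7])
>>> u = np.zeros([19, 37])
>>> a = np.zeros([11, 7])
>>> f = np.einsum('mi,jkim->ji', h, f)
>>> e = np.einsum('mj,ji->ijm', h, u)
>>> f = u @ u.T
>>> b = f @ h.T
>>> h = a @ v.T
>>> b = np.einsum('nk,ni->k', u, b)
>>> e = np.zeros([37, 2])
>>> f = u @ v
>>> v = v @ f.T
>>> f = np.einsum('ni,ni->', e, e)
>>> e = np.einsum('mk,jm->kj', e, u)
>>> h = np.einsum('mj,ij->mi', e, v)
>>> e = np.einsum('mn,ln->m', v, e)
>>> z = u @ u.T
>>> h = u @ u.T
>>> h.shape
(19, 19)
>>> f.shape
()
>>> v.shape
(37, 19)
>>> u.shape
(19, 37)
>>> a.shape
(11, 7)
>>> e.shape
(37,)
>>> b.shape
(37,)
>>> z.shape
(19, 19)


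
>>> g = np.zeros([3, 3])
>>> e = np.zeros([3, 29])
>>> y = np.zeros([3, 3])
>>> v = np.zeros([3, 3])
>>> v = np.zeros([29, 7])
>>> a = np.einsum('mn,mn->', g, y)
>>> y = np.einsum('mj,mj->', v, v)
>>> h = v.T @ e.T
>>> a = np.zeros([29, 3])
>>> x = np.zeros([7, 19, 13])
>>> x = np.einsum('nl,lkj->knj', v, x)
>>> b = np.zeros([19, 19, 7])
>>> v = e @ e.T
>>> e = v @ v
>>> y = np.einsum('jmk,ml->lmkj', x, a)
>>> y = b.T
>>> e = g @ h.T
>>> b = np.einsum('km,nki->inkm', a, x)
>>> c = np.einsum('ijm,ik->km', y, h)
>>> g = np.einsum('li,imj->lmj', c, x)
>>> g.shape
(3, 29, 13)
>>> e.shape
(3, 7)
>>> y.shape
(7, 19, 19)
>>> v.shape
(3, 3)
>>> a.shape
(29, 3)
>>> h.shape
(7, 3)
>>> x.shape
(19, 29, 13)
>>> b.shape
(13, 19, 29, 3)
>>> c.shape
(3, 19)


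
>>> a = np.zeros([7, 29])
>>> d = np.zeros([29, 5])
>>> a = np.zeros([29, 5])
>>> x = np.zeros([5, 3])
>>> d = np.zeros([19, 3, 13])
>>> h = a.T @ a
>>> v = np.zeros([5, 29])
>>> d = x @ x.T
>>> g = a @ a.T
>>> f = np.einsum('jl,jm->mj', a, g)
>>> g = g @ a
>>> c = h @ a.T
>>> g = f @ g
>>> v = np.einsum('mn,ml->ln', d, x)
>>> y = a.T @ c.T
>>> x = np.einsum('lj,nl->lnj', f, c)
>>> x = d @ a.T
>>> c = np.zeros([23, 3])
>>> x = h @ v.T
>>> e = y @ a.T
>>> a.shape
(29, 5)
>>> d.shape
(5, 5)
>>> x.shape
(5, 3)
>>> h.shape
(5, 5)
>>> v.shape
(3, 5)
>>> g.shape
(29, 5)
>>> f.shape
(29, 29)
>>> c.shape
(23, 3)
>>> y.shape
(5, 5)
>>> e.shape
(5, 29)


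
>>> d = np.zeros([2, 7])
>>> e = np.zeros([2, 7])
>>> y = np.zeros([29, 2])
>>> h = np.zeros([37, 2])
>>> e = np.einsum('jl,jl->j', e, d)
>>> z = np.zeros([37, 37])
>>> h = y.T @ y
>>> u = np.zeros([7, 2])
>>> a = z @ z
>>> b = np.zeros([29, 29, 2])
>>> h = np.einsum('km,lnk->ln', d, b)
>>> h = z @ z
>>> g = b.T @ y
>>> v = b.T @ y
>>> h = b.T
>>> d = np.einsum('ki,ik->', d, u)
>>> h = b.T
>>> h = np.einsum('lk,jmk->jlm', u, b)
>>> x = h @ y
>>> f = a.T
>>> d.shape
()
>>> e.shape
(2,)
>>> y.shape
(29, 2)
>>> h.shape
(29, 7, 29)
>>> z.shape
(37, 37)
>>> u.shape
(7, 2)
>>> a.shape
(37, 37)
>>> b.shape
(29, 29, 2)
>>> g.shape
(2, 29, 2)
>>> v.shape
(2, 29, 2)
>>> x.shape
(29, 7, 2)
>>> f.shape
(37, 37)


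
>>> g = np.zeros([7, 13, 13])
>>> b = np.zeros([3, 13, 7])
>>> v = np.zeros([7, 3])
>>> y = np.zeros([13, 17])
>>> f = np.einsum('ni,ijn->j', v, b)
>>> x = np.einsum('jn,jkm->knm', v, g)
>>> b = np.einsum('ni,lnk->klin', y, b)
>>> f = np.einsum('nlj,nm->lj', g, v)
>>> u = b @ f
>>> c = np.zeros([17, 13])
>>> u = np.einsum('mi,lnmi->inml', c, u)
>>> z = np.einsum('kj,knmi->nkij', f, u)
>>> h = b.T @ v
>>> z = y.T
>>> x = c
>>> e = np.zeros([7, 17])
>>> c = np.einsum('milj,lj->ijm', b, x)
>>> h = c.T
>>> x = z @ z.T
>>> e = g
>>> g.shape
(7, 13, 13)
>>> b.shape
(7, 3, 17, 13)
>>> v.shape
(7, 3)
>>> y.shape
(13, 17)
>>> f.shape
(13, 13)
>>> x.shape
(17, 17)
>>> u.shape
(13, 3, 17, 7)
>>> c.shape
(3, 13, 7)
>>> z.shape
(17, 13)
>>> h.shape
(7, 13, 3)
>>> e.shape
(7, 13, 13)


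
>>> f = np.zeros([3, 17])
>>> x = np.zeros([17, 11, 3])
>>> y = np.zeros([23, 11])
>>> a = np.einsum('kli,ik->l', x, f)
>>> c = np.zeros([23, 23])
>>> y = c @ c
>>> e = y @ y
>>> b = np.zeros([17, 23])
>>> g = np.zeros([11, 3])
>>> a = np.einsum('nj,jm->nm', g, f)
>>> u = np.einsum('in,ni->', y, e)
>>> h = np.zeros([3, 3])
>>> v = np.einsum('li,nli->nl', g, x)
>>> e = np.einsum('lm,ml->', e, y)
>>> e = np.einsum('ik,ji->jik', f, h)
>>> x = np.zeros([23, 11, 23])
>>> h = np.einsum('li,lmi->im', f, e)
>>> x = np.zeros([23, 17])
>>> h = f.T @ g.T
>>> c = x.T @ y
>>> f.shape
(3, 17)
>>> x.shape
(23, 17)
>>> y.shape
(23, 23)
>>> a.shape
(11, 17)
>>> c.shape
(17, 23)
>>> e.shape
(3, 3, 17)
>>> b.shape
(17, 23)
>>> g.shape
(11, 3)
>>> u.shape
()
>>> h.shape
(17, 11)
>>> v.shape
(17, 11)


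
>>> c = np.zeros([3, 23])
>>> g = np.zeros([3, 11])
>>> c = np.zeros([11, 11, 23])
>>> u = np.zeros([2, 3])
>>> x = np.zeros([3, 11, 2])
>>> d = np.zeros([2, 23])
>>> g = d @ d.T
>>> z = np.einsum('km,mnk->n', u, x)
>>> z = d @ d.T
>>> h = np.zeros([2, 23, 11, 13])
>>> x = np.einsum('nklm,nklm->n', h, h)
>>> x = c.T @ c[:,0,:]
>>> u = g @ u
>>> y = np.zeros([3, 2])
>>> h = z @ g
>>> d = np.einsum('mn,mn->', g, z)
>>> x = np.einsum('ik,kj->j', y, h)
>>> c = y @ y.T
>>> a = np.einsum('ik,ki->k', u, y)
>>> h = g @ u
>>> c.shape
(3, 3)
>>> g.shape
(2, 2)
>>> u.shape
(2, 3)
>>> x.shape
(2,)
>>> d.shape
()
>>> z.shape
(2, 2)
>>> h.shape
(2, 3)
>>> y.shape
(3, 2)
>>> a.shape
(3,)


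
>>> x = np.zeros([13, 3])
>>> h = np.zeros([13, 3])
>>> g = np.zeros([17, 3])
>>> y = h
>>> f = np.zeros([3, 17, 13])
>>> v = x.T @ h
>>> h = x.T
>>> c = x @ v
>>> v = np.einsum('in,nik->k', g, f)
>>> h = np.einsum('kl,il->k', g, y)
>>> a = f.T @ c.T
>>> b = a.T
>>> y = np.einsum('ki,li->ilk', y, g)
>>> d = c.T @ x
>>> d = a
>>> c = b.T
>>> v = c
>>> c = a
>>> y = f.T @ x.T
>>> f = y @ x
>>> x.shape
(13, 3)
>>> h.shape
(17,)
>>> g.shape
(17, 3)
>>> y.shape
(13, 17, 13)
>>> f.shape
(13, 17, 3)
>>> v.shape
(13, 17, 13)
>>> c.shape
(13, 17, 13)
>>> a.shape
(13, 17, 13)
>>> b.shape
(13, 17, 13)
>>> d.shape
(13, 17, 13)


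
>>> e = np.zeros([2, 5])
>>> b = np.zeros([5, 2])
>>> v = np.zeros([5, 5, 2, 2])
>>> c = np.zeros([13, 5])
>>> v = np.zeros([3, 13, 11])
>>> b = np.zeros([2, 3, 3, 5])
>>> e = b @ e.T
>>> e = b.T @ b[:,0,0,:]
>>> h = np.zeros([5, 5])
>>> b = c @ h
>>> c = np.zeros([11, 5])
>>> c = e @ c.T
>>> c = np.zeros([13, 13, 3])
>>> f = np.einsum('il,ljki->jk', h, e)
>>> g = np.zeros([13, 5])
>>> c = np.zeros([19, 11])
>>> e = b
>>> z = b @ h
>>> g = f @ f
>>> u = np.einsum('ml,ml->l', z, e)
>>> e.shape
(13, 5)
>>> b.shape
(13, 5)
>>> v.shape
(3, 13, 11)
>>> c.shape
(19, 11)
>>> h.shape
(5, 5)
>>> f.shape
(3, 3)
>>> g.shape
(3, 3)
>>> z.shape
(13, 5)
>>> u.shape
(5,)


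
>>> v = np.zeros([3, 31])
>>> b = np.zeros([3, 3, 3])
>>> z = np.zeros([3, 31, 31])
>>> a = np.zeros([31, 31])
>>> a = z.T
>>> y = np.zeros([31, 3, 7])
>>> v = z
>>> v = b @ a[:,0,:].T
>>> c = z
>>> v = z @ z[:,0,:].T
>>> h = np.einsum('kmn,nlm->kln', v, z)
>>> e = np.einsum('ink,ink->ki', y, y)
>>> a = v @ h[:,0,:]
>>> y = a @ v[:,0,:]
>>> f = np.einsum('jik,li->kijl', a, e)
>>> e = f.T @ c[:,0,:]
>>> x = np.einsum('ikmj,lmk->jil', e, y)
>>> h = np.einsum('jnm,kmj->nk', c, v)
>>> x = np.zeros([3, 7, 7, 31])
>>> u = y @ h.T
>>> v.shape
(3, 31, 3)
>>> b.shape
(3, 3, 3)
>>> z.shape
(3, 31, 31)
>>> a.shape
(3, 31, 3)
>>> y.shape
(3, 31, 3)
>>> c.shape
(3, 31, 31)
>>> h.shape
(31, 3)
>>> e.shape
(7, 3, 31, 31)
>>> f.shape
(3, 31, 3, 7)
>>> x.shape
(3, 7, 7, 31)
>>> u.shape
(3, 31, 31)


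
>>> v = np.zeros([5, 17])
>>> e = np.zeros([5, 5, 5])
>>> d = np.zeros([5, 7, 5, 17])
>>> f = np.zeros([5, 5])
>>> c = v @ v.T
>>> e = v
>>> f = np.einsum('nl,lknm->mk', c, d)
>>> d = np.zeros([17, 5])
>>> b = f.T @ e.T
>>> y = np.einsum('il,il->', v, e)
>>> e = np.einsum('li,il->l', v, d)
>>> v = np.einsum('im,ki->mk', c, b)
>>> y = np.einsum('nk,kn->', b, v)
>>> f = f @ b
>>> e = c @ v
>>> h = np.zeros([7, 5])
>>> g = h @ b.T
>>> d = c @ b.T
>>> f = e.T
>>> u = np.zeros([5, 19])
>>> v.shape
(5, 7)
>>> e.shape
(5, 7)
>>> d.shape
(5, 7)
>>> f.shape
(7, 5)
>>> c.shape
(5, 5)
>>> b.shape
(7, 5)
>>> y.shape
()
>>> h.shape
(7, 5)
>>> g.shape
(7, 7)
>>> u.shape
(5, 19)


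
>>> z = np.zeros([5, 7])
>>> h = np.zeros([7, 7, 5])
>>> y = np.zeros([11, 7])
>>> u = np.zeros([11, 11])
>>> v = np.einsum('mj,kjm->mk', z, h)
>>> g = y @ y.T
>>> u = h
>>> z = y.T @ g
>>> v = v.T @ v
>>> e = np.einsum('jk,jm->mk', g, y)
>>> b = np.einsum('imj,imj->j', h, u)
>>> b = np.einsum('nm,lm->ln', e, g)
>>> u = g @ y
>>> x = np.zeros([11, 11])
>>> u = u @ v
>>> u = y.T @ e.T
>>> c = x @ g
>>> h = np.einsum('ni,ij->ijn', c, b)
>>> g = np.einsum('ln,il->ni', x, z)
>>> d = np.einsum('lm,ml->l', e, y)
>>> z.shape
(7, 11)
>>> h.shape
(11, 7, 11)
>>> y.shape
(11, 7)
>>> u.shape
(7, 7)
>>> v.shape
(7, 7)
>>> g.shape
(11, 7)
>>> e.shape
(7, 11)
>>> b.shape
(11, 7)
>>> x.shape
(11, 11)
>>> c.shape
(11, 11)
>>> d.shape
(7,)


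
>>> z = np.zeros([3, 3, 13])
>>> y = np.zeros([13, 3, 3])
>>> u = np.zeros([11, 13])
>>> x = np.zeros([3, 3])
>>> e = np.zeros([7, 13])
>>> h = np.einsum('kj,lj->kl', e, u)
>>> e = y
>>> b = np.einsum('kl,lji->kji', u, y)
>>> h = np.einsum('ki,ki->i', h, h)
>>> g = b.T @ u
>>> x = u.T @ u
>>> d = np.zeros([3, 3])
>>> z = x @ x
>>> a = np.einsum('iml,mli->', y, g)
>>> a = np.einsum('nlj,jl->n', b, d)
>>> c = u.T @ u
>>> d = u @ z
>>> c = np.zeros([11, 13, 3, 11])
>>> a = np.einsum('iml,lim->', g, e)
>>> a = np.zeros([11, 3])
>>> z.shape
(13, 13)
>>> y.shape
(13, 3, 3)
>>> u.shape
(11, 13)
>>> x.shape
(13, 13)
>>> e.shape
(13, 3, 3)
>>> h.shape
(11,)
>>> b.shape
(11, 3, 3)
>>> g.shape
(3, 3, 13)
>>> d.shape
(11, 13)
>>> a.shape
(11, 3)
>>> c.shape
(11, 13, 3, 11)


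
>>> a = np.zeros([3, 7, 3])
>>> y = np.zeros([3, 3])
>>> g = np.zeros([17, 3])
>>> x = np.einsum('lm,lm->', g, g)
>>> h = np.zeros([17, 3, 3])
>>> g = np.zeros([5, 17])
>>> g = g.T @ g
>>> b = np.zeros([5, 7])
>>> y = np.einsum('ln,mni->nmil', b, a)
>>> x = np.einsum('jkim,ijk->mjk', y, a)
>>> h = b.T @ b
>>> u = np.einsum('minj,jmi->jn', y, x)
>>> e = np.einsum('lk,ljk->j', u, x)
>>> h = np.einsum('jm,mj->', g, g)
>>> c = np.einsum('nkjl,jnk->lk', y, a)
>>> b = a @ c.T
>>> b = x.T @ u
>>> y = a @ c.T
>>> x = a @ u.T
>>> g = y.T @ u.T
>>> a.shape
(3, 7, 3)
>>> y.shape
(3, 7, 5)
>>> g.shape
(5, 7, 5)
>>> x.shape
(3, 7, 5)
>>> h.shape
()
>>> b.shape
(3, 7, 3)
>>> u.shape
(5, 3)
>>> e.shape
(7,)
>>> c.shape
(5, 3)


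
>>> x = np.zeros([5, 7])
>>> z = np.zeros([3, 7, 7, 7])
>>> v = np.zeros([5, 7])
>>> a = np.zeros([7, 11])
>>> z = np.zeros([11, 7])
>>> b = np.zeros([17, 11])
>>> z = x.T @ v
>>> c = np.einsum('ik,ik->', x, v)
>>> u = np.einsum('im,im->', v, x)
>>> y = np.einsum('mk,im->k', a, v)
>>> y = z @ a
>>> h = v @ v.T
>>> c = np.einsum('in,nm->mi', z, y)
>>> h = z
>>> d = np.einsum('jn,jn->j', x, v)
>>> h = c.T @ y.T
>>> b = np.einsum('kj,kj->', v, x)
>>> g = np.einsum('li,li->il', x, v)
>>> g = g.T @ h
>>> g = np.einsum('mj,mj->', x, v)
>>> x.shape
(5, 7)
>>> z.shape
(7, 7)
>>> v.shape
(5, 7)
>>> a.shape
(7, 11)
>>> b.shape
()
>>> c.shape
(11, 7)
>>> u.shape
()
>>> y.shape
(7, 11)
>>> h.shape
(7, 7)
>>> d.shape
(5,)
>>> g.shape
()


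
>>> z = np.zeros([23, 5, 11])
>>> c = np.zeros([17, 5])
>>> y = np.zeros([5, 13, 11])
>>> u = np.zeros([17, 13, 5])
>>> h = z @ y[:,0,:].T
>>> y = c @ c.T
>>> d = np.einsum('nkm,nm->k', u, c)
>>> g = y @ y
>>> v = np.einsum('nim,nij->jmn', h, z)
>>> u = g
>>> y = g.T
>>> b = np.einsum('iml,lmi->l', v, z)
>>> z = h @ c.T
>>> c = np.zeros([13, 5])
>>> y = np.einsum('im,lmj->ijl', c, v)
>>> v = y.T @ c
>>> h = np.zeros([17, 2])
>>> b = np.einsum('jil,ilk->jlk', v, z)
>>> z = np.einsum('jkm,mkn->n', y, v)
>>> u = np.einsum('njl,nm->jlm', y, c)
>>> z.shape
(5,)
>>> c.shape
(13, 5)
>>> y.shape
(13, 23, 11)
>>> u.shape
(23, 11, 5)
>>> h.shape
(17, 2)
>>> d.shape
(13,)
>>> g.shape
(17, 17)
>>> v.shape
(11, 23, 5)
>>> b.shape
(11, 5, 17)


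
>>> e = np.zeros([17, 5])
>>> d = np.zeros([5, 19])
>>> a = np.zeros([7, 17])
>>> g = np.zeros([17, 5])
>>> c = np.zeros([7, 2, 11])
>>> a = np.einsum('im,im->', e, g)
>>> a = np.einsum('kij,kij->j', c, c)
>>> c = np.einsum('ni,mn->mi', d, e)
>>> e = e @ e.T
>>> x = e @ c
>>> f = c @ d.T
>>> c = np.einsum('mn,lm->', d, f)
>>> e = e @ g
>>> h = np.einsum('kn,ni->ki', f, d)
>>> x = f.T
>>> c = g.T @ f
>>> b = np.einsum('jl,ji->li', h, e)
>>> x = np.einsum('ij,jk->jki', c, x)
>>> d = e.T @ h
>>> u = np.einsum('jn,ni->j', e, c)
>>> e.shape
(17, 5)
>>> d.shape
(5, 19)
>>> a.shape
(11,)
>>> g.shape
(17, 5)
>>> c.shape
(5, 5)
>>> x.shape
(5, 17, 5)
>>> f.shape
(17, 5)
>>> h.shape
(17, 19)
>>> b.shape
(19, 5)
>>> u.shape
(17,)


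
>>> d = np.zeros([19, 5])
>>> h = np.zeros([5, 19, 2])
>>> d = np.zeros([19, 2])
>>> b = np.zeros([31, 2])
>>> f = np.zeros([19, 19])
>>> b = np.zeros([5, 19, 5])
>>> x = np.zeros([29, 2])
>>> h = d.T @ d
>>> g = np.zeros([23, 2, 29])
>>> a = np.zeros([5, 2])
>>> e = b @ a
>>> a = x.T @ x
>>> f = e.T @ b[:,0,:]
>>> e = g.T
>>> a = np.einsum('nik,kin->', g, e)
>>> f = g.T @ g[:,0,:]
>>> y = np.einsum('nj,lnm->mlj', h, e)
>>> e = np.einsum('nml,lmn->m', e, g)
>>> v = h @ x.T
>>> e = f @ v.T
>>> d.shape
(19, 2)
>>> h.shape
(2, 2)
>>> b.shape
(5, 19, 5)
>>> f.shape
(29, 2, 29)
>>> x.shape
(29, 2)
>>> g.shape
(23, 2, 29)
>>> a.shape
()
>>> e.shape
(29, 2, 2)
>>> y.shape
(23, 29, 2)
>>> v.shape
(2, 29)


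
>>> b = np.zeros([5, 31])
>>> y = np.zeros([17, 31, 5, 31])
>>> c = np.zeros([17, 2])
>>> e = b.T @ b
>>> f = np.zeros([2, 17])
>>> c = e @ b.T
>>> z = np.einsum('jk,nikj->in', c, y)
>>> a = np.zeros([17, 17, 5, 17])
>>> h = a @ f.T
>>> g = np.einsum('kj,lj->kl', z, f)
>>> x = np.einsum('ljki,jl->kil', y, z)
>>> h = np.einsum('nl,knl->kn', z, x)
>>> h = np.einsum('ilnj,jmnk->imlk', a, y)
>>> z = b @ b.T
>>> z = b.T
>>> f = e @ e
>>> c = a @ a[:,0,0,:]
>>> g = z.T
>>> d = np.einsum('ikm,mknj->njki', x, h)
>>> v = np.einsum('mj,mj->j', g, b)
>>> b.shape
(5, 31)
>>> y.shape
(17, 31, 5, 31)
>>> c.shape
(17, 17, 5, 17)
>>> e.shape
(31, 31)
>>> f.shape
(31, 31)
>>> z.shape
(31, 5)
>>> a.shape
(17, 17, 5, 17)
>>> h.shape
(17, 31, 17, 31)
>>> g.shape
(5, 31)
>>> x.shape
(5, 31, 17)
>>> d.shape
(17, 31, 31, 5)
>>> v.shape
(31,)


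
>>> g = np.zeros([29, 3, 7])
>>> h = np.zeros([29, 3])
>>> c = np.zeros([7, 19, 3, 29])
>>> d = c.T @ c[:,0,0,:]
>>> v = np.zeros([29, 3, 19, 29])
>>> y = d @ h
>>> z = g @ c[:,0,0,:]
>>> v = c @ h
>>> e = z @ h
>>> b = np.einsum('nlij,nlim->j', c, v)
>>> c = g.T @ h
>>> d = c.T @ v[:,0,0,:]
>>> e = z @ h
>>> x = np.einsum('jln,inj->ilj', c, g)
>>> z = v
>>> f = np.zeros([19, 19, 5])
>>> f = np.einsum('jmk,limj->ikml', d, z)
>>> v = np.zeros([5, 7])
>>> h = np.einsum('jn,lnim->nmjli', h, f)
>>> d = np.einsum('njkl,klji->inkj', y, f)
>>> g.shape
(29, 3, 7)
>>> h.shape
(3, 7, 29, 19, 3)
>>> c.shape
(7, 3, 3)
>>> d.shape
(7, 29, 19, 3)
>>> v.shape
(5, 7)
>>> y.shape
(29, 3, 19, 3)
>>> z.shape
(7, 19, 3, 3)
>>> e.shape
(29, 3, 3)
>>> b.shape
(29,)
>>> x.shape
(29, 3, 7)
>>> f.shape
(19, 3, 3, 7)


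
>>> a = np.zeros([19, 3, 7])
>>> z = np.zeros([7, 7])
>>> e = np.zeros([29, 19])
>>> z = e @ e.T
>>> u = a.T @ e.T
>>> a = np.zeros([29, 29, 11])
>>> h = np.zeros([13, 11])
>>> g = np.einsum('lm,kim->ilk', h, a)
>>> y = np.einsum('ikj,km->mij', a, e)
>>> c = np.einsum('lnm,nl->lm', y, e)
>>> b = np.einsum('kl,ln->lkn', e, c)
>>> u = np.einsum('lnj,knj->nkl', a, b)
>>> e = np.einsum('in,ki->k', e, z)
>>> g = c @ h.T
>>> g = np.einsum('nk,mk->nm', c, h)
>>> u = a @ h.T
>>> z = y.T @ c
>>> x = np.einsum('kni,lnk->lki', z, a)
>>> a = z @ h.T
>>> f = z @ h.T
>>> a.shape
(11, 29, 13)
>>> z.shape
(11, 29, 11)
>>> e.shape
(29,)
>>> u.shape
(29, 29, 13)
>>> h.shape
(13, 11)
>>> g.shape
(19, 13)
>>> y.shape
(19, 29, 11)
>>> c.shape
(19, 11)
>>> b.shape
(19, 29, 11)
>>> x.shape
(29, 11, 11)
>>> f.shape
(11, 29, 13)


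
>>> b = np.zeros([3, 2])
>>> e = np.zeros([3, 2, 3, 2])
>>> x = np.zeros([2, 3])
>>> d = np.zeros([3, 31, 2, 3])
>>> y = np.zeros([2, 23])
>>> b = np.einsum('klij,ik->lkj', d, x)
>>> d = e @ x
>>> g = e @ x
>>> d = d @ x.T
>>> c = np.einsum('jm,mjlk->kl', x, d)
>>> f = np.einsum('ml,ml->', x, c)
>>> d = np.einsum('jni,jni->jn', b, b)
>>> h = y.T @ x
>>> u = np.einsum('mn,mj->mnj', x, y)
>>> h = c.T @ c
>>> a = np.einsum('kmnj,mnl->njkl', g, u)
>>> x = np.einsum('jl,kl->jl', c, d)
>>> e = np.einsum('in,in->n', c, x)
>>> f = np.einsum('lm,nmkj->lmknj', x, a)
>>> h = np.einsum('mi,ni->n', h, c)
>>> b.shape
(31, 3, 3)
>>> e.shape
(3,)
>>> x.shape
(2, 3)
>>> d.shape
(31, 3)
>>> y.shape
(2, 23)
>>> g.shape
(3, 2, 3, 3)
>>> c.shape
(2, 3)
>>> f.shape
(2, 3, 3, 3, 23)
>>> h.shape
(2,)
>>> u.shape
(2, 3, 23)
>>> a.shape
(3, 3, 3, 23)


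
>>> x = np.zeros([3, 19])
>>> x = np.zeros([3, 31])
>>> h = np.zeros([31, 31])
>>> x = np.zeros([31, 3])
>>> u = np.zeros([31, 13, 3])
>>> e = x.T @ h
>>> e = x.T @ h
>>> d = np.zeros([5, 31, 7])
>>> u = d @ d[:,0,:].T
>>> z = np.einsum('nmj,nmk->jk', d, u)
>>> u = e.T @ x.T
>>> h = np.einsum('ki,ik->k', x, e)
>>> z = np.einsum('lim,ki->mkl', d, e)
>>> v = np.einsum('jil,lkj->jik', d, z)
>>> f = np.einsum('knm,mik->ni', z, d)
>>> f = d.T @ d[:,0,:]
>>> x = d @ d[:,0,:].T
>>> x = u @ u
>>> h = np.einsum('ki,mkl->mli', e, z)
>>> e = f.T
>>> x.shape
(31, 31)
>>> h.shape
(7, 5, 31)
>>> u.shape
(31, 31)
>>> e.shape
(7, 31, 7)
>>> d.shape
(5, 31, 7)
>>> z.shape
(7, 3, 5)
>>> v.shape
(5, 31, 3)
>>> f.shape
(7, 31, 7)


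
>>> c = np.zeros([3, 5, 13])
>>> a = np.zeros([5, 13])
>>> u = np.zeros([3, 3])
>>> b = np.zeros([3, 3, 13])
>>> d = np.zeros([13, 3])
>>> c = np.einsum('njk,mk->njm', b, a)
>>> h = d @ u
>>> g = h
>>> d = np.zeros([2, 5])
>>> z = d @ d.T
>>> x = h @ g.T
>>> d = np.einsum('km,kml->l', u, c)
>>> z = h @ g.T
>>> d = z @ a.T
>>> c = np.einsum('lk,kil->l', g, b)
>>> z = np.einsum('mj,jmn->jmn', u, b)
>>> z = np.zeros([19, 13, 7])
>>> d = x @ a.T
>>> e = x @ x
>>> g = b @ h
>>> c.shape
(13,)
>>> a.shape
(5, 13)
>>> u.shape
(3, 3)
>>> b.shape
(3, 3, 13)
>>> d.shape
(13, 5)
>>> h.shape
(13, 3)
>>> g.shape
(3, 3, 3)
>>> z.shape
(19, 13, 7)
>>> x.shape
(13, 13)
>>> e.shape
(13, 13)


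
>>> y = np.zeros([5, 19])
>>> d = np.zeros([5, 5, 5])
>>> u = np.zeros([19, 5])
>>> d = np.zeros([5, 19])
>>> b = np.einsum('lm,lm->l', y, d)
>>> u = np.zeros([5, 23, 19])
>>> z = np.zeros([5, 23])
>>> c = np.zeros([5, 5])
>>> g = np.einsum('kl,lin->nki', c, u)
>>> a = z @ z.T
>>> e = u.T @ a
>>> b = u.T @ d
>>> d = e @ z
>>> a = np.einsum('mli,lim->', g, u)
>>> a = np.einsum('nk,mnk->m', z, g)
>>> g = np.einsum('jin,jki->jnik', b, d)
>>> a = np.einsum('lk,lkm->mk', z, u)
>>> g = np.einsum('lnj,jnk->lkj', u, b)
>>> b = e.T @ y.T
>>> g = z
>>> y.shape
(5, 19)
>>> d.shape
(19, 23, 23)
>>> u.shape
(5, 23, 19)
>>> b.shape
(5, 23, 5)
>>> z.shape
(5, 23)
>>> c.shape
(5, 5)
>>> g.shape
(5, 23)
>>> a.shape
(19, 23)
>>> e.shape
(19, 23, 5)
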